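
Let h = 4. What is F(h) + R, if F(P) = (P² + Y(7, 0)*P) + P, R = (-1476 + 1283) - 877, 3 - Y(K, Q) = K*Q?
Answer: -1038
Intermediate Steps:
Y(K, Q) = 3 - K*Q
R = -1070 (R = -193 - 877 = -1070)
F(P) = P² + 4*P (F(P) = (P² + (3 - 1*7*0)*P) + P = (P² + (3 + 0)*P) + P = (P² + 3*P) + P = P² + 4*P)
F(h) + R = 4*(4 + 4) - 1070 = 4*8 - 1070 = 32 - 1070 = -1038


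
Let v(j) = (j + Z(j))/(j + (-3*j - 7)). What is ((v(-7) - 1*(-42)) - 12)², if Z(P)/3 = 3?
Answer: 44944/49 ≈ 917.22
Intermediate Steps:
Z(P) = 9 (Z(P) = 3*3 = 9)
v(j) = (9 + j)/(-7 - 2*j) (v(j) = (j + 9)/(j + (-3*j - 7)) = (9 + j)/(j + (-7 - 3*j)) = (9 + j)/(-7 - 2*j))
((v(-7) - 1*(-42)) - 12)² = (((-9 - 1*(-7))/(7 + 2*(-7)) - 1*(-42)) - 12)² = (((-9 + 7)/(7 - 14) + 42) - 12)² = ((-2/(-7) + 42) - 12)² = ((-⅐*(-2) + 42) - 12)² = ((2/7 + 42) - 12)² = (296/7 - 12)² = (212/7)² = 44944/49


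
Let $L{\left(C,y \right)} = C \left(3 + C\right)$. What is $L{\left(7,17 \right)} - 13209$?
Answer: $-13139$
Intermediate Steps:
$L{\left(7,17 \right)} - 13209 = 7 \left(3 + 7\right) - 13209 = 7 \cdot 10 - 13209 = 70 - 13209 = -13139$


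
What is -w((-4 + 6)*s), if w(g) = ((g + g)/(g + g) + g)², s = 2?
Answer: -25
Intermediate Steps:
w(g) = (1 + g)² (w(g) = ((2*g)/((2*g)) + g)² = ((2*g)*(1/(2*g)) + g)² = (1 + g)²)
-w((-4 + 6)*s) = -(1 + (-4 + 6)*2)² = -(1 + 2*2)² = -(1 + 4)² = -1*5² = -1*25 = -25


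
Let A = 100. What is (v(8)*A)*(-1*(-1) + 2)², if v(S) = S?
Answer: 7200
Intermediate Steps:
(v(8)*A)*(-1*(-1) + 2)² = (8*100)*(-1*(-1) + 2)² = 800*(1 + 2)² = 800*3² = 800*9 = 7200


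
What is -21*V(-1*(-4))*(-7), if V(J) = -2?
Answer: -294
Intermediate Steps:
-21*V(-1*(-4))*(-7) = -21*(-2)*(-7) = 42*(-7) = -294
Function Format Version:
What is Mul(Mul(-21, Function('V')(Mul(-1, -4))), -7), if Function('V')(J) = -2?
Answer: -294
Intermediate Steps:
Mul(Mul(-21, Function('V')(Mul(-1, -4))), -7) = Mul(Mul(-21, -2), -7) = Mul(42, -7) = -294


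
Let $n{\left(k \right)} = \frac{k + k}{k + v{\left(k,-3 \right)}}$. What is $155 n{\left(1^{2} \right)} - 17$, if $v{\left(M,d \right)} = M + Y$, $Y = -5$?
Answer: $- \frac{361}{3} \approx -120.33$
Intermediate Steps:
$v{\left(M,d \right)} = -5 + M$ ($v{\left(M,d \right)} = M - 5 = -5 + M$)
$n{\left(k \right)} = \frac{2 k}{-5 + 2 k}$ ($n{\left(k \right)} = \frac{k + k}{k + \left(-5 + k\right)} = \frac{2 k}{-5 + 2 k}$)
$155 n{\left(1^{2} \right)} - 17 = 155 \frac{2 \cdot 1^{2}}{-5 + 2 \cdot 1^{2}} - 17 = 155 \cdot 2 \cdot 1 \frac{1}{-5 + 2 \cdot 1} - 17 = 155 \cdot 2 \cdot 1 \frac{1}{-5 + 2} - 17 = 155 \cdot 2 \cdot 1 \frac{1}{-3} - 17 = 155 \cdot 2 \cdot 1 \left(- \frac{1}{3}\right) - 17 = 155 \left(- \frac{2}{3}\right) - 17 = - \frac{310}{3} - 17 = - \frac{361}{3}$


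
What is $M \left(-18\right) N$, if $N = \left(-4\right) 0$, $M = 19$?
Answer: $0$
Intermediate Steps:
$N = 0$
$M \left(-18\right) N = 19 \left(-18\right) 0 = \left(-342\right) 0 = 0$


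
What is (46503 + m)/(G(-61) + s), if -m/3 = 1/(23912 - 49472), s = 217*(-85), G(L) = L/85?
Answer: -6735494537/2671677744 ≈ -2.5211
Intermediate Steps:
G(L) = L/85 (G(L) = L*(1/85) = L/85)
s = -18445
m = 1/8520 (m = -3/(23912 - 49472) = -3/(-25560) = -3*(-1/25560) = 1/8520 ≈ 0.00011737)
(46503 + m)/(G(-61) + s) = (46503 + 1/8520)/((1/85)*(-61) - 18445) = 396205561/(8520*(-61/85 - 18445)) = 396205561/(8520*(-1567886/85)) = (396205561/8520)*(-85/1567886) = -6735494537/2671677744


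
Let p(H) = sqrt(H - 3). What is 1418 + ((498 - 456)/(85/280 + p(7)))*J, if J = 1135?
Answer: 950814/43 ≈ 22112.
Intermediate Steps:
p(H) = sqrt(-3 + H)
1418 + ((498 - 456)/(85/280 + p(7)))*J = 1418 + ((498 - 456)/(85/280 + sqrt(-3 + 7)))*1135 = 1418 + (42/(85*(1/280) + sqrt(4)))*1135 = 1418 + (42/(17/56 + 2))*1135 = 1418 + (42/(129/56))*1135 = 1418 + (42*(56/129))*1135 = 1418 + (784/43)*1135 = 1418 + 889840/43 = 950814/43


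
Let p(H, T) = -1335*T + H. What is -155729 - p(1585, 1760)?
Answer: 2192286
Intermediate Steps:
p(H, T) = H - 1335*T
-155729 - p(1585, 1760) = -155729 - (1585 - 1335*1760) = -155729 - (1585 - 2349600) = -155729 - 1*(-2348015) = -155729 + 2348015 = 2192286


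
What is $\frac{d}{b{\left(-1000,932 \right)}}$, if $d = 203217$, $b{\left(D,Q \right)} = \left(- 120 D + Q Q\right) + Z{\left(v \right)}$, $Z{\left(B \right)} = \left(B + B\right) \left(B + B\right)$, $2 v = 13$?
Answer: $\frac{203217}{988793} \approx 0.20552$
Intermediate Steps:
$v = \frac{13}{2}$ ($v = \frac{1}{2} \cdot 13 = \frac{13}{2} \approx 6.5$)
$Z{\left(B \right)} = 4 B^{2}$ ($Z{\left(B \right)} = 2 B 2 B = 4 B^{2}$)
$b{\left(D,Q \right)} = 169 + Q^{2} - 120 D$ ($b{\left(D,Q \right)} = \left(- 120 D + Q Q\right) + 4 \left(\frac{13}{2}\right)^{2} = \left(- 120 D + Q^{2}\right) + 4 \cdot \frac{169}{4} = \left(Q^{2} - 120 D\right) + 169 = 169 + Q^{2} - 120 D$)
$\frac{d}{b{\left(-1000,932 \right)}} = \frac{203217}{169 + 932^{2} - -120000} = \frac{203217}{169 + 868624 + 120000} = \frac{203217}{988793}$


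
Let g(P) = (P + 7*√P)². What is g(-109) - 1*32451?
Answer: -25911 - 1526*I*√109 ≈ -25911.0 - 15932.0*I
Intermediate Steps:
g(-109) - 1*32451 = (-109 + 7*√(-109))² - 1*32451 = (-109 + 7*(I*√109))² - 32451 = (-109 + 7*I*√109)² - 32451 = -32451 + (-109 + 7*I*√109)²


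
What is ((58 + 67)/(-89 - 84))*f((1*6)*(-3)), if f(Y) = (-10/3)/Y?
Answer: -625/4671 ≈ -0.13380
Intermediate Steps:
f(Y) = -10/(3*Y) (f(Y) = (-10*⅓)/Y = -10/(3*Y))
((58 + 67)/(-89 - 84))*f((1*6)*(-3)) = ((58 + 67)/(-89 - 84))*(-10/(3*((1*6)*(-3)))) = (125/(-173))*(-10/(3*(6*(-3)))) = (125*(-1/173))*(-10/3/(-18)) = -(-1250)*(-1)/(519*18) = -125/173*5/27 = -625/4671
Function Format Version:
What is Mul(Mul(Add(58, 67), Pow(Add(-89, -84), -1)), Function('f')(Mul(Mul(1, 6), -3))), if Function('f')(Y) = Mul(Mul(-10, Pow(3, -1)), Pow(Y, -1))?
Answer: Rational(-625, 4671) ≈ -0.13380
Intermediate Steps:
Function('f')(Y) = Mul(Rational(-10, 3), Pow(Y, -1)) (Function('f')(Y) = Mul(Mul(-10, Rational(1, 3)), Pow(Y, -1)) = Mul(Rational(-10, 3), Pow(Y, -1)))
Mul(Mul(Add(58, 67), Pow(Add(-89, -84), -1)), Function('f')(Mul(Mul(1, 6), -3))) = Mul(Mul(Add(58, 67), Pow(Add(-89, -84), -1)), Mul(Rational(-10, 3), Pow(Mul(Mul(1, 6), -3), -1))) = Mul(Mul(125, Pow(-173, -1)), Mul(Rational(-10, 3), Pow(Mul(6, -3), -1))) = Mul(Mul(125, Rational(-1, 173)), Mul(Rational(-10, 3), Pow(-18, -1))) = Mul(Rational(-125, 173), Mul(Rational(-10, 3), Rational(-1, 18))) = Mul(Rational(-125, 173), Rational(5, 27)) = Rational(-625, 4671)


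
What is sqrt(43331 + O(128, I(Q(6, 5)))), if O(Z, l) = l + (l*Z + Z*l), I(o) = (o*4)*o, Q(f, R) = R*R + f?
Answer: sqrt(1031239) ≈ 1015.5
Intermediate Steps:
Q(f, R) = f + R**2 (Q(f, R) = R**2 + f = f + R**2)
I(o) = 4*o**2 (I(o) = (4*o)*o = 4*o**2)
O(Z, l) = l + 2*Z*l (O(Z, l) = l + (Z*l + Z*l) = l + 2*Z*l)
sqrt(43331 + O(128, I(Q(6, 5)))) = sqrt(43331 + (4*(6 + 5**2)**2)*(1 + 2*128)) = sqrt(43331 + (4*(6 + 25)**2)*(1 + 256)) = sqrt(43331 + (4*31**2)*257) = sqrt(43331 + (4*961)*257) = sqrt(43331 + 3844*257) = sqrt(43331 + 987908) = sqrt(1031239)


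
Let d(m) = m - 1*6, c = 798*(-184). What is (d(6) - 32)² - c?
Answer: 147856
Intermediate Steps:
c = -146832
d(m) = -6 + m (d(m) = m - 6 = -6 + m)
(d(6) - 32)² - c = ((-6 + 6) - 32)² - 1*(-146832) = (0 - 32)² + 146832 = (-32)² + 146832 = 1024 + 146832 = 147856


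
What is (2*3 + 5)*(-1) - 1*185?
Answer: -196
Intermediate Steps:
(2*3 + 5)*(-1) - 1*185 = (6 + 5)*(-1) - 185 = 11*(-1) - 185 = -11 - 185 = -196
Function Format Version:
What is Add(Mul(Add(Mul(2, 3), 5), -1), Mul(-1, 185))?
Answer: -196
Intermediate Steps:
Add(Mul(Add(Mul(2, 3), 5), -1), Mul(-1, 185)) = Add(Mul(Add(6, 5), -1), -185) = Add(Mul(11, -1), -185) = Add(-11, -185) = -196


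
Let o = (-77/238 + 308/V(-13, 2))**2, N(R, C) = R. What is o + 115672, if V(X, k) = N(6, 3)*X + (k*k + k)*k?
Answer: 1203710569/10404 ≈ 1.1570e+5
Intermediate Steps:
V(X, k) = 6*X + k*(k + k**2) (V(X, k) = 6*X + (k*k + k)*k = 6*X + (k**2 + k)*k = 6*X + (k + k**2)*k = 6*X + k*(k + k**2))
o = 259081/10404 (o = (-77/238 + 308/(2**2 + 2**3 + 6*(-13)))**2 = (-77*1/238 + 308/(4 + 8 - 78))**2 = (-11/34 + 308/(-66))**2 = (-11/34 + 308*(-1/66))**2 = (-11/34 - 14/3)**2 = (-509/102)**2 = 259081/10404 ≈ 24.902)
o + 115672 = 259081/10404 + 115672 = 1203710569/10404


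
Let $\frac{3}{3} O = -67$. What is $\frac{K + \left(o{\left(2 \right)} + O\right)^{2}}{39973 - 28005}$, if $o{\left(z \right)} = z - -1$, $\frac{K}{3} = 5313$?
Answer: $\frac{20035}{11968} \approx 1.674$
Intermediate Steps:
$K = 15939$ ($K = 3 \cdot 5313 = 15939$)
$o{\left(z \right)} = 1 + z$ ($o{\left(z \right)} = z + 1 = 1 + z$)
$O = -67$
$\frac{K + \left(o{\left(2 \right)} + O\right)^{2}}{39973 - 28005} = \frac{15939 + \left(\left(1 + 2\right) - 67\right)^{2}}{39973 - 28005} = \frac{15939 + \left(3 - 67\right)^{2}}{11968} = \left(15939 + \left(-64\right)^{2}\right) \frac{1}{11968} = \left(15939 + 4096\right) \frac{1}{11968} = 20035 \cdot \frac{1}{11968} = \frac{20035}{11968}$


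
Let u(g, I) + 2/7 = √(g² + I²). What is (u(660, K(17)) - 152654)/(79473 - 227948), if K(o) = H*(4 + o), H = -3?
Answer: 1063939/1039325 ≈ 1.0237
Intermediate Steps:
K(o) = -12 - 3*o (K(o) = -3*(4 + o) = -12 - 3*o)
u(g, I) = -2/7 + √(I² + g²) (u(g, I) = -2/7 + √(g² + I²) = -2/7 + √(I² + g²))
(u(660, K(17)) - 152654)/(79473 - 227948) = ((-2/7 + √((-12 - 3*17)² + 660²)) - 152654)/(79473 - 227948) = ((-2/7 + √((-12 - 51)² + 435600)) - 152654)/(-148475) = ((-2/7 + √((-63)² + 435600)) - 152654)*(-1/148475) = ((-2/7 + √(3969 + 435600)) - 152654)*(-1/148475) = ((-2/7 + √439569) - 152654)*(-1/148475) = ((-2/7 + 663) - 152654)*(-1/148475) = (4639/7 - 152654)*(-1/148475) = -1063939/7*(-1/148475) = 1063939/1039325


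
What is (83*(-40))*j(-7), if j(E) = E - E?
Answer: 0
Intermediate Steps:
j(E) = 0
(83*(-40))*j(-7) = (83*(-40))*0 = -3320*0 = 0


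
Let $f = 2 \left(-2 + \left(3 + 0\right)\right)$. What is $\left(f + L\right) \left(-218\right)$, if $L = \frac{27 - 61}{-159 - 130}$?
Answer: $- \frac{7848}{17} \approx -461.65$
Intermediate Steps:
$L = \frac{2}{17}$ ($L = - \frac{34}{-289} = \left(-34\right) \left(- \frac{1}{289}\right) = \frac{2}{17} \approx 0.11765$)
$f = 2$ ($f = 2 \left(-2 + 3\right) = 2 \cdot 1 = 2$)
$\left(f + L\right) \left(-218\right) = \left(2 + \frac{2}{17}\right) \left(-218\right) = \frac{36}{17} \left(-218\right) = - \frac{7848}{17}$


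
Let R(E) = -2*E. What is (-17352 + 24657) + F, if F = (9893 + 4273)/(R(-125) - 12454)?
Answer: 4952003/678 ≈ 7303.8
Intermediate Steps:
F = -787/678 (F = (9893 + 4273)/(-2*(-125) - 12454) = 14166/(250 - 12454) = 14166/(-12204) = 14166*(-1/12204) = -787/678 ≈ -1.1608)
(-17352 + 24657) + F = (-17352 + 24657) - 787/678 = 7305 - 787/678 = 4952003/678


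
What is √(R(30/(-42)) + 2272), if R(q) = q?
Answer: √111293/7 ≈ 47.658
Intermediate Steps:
√(R(30/(-42)) + 2272) = √(30/(-42) + 2272) = √(30*(-1/42) + 2272) = √(-5/7 + 2272) = √(15899/7) = √111293/7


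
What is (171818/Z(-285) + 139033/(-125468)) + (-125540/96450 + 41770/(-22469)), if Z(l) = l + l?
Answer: -52644397204512277/172207196953820 ≈ -305.70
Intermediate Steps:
Z(l) = 2*l
(171818/Z(-285) + 139033/(-125468)) + (-125540/96450 + 41770/(-22469)) = (171818/((2*(-285))) + 139033/(-125468)) + (-125540/96450 + 41770/(-22469)) = (171818/(-570) + 139033*(-1/125468)) + (-125540*1/96450 + 41770*(-1/22469)) = (171818*(-1/570) - 139033/125468) + (-12554/9645 - 41770/22469) = (-85909/285 - 139033/125468) - 684947476/216713505 = -10818454817/35758380 - 684947476/216713505 = -52644397204512277/172207196953820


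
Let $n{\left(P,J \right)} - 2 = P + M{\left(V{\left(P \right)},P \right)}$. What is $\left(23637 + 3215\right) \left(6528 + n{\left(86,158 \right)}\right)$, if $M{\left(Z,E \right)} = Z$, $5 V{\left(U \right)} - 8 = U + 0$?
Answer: $\frac{890788248}{5} \approx 1.7816 \cdot 10^{8}$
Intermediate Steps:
$V{\left(U \right)} = \frac{8}{5} + \frac{U}{5}$ ($V{\left(U \right)} = \frac{8}{5} + \frac{U + 0}{5} = \frac{8}{5} + \frac{U}{5}$)
$n{\left(P,J \right)} = \frac{18}{5} + \frac{6 P}{5}$ ($n{\left(P,J \right)} = 2 + \left(P + \left(\frac{8}{5} + \frac{P}{5}\right)\right) = 2 + \left(\frac{8}{5} + \frac{6 P}{5}\right) = \frac{18}{5} + \frac{6 P}{5}$)
$\left(23637 + 3215\right) \left(6528 + n{\left(86,158 \right)}\right) = \left(23637 + 3215\right) \left(6528 + \left(\frac{18}{5} + \frac{6}{5} \cdot 86\right)\right) = 26852 \left(6528 + \left(\frac{18}{5} + \frac{516}{5}\right)\right) = 26852 \left(6528 + \frac{534}{5}\right) = 26852 \cdot \frac{33174}{5} = \frac{890788248}{5}$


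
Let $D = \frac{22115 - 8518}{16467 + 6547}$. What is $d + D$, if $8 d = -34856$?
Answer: $- \frac{100258401}{23014} \approx -4356.4$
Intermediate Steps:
$D = \frac{13597}{23014} \approx 0.59081$
$d = -4357$ ($d = \frac{1}{8} \left(-34856\right) = -4357$)
$d + D = -4357 + \frac{13597}{23014} = - \frac{100258401}{23014}$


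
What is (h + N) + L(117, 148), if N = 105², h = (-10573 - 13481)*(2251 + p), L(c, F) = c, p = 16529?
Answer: -451722978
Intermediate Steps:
h = -451734120 (h = (-10573 - 13481)*(2251 + 16529) = -24054*18780 = -451734120)
N = 11025
(h + N) + L(117, 148) = (-451734120 + 11025) + 117 = -451723095 + 117 = -451722978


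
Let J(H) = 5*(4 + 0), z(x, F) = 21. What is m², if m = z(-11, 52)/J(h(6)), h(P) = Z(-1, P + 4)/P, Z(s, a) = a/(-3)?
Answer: 441/400 ≈ 1.1025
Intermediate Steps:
Z(s, a) = -a/3 (Z(s, a) = a*(-⅓) = -a/3)
h(P) = (-4/3 - P/3)/P (h(P) = (-(P + 4)/3)/P = (-(4 + P)/3)/P = (-4/3 - P/3)/P)
J(H) = 20 (J(H) = 5*4 = 20)
m = 21/20 ≈ 1.0500
m² = (21/20)² = 441/400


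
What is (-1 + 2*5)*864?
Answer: 7776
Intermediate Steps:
(-1 + 2*5)*864 = (-1 + 10)*864 = 9*864 = 7776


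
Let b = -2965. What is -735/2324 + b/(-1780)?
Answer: 19937/14774 ≈ 1.3495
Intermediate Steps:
-735/2324 + b/(-1780) = -735/2324 - 2965/(-1780) = -735*1/2324 - 2965*(-1/1780) = -105/332 + 593/356 = 19937/14774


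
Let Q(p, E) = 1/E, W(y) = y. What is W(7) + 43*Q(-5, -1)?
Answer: -36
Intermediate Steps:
W(7) + 43*Q(-5, -1) = 7 + 43/(-1) = 7 + 43*(-1) = 7 - 43 = -36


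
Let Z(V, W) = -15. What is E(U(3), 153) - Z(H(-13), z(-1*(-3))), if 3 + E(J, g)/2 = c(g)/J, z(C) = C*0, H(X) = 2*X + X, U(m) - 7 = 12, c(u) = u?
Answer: 477/19 ≈ 25.105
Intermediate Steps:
U(m) = 19 (U(m) = 7 + 12 = 19)
H(X) = 3*X
z(C) = 0
E(J, g) = -6 + 2*g/J (E(J, g) = -6 + 2*(g/J) = -6 + 2*g/J)
E(U(3), 153) - Z(H(-13), z(-1*(-3))) = (-6 + 2*153/19) - 1*(-15) = (-6 + 2*153*(1/19)) + 15 = (-6 + 306/19) + 15 = 192/19 + 15 = 477/19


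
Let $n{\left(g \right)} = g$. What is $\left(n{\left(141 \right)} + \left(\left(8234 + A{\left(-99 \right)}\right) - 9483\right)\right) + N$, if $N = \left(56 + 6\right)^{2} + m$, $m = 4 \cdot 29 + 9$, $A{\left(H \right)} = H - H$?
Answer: $2861$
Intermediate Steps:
$A{\left(H \right)} = 0$
$m = 125$ ($m = 116 + 9 = 125$)
$N = 3969$ ($N = \left(56 + 6\right)^{2} + 125 = 62^{2} + 125 = 3844 + 125 = 3969$)
$\left(n{\left(141 \right)} + \left(\left(8234 + A{\left(-99 \right)}\right) - 9483\right)\right) + N = \left(141 + \left(\left(8234 + 0\right) - 9483\right)\right) + 3969 = \left(141 + \left(8234 - 9483\right)\right) + 3969 = \left(141 - 1249\right) + 3969 = -1108 + 3969 = 2861$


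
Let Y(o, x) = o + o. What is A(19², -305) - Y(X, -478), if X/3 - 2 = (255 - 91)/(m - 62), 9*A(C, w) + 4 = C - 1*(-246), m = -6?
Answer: 1181/17 ≈ 69.471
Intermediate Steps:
A(C, w) = 242/9 + C/9 (A(C, w) = -4/9 + (C - 1*(-246))/9 = -4/9 + (C + 246)/9 = -4/9 + (246 + C)/9 = -4/9 + (82/3 + C/9) = 242/9 + C/9)
X = -21/17 (X = 6 + 3*((255 - 91)/(-6 - 62)) = 6 + 3*(164/(-68)) = 6 + 3*(164*(-1/68)) = 6 + 3*(-41/17) = 6 - 123/17 = -21/17 ≈ -1.2353)
Y(o, x) = 2*o
A(19², -305) - Y(X, -478) = (242/9 + (⅑)*19²) - 2*(-21)/17 = (242/9 + (⅑)*361) - 1*(-42/17) = (242/9 + 361/9) + 42/17 = 67 + 42/17 = 1181/17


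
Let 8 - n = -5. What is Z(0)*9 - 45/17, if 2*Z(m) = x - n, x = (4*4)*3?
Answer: 5265/34 ≈ 154.85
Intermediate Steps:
n = 13 (n = 8 - 1*(-5) = 8 + 5 = 13)
x = 48 (x = 16*3 = 48)
Z(m) = 35/2 (Z(m) = (48 - 1*13)/2 = (48 - 13)/2 = (½)*35 = 35/2)
Z(0)*9 - 45/17 = (35/2)*9 - 45/17 = 315/2 - 45*1/17 = 315/2 - 45/17 = 5265/34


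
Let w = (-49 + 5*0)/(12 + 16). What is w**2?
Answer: 49/16 ≈ 3.0625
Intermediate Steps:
w = -7/4 (w = (-49 + 0)/28 = -49*1/28 = -7/4 ≈ -1.7500)
w**2 = (-7/4)**2 = 49/16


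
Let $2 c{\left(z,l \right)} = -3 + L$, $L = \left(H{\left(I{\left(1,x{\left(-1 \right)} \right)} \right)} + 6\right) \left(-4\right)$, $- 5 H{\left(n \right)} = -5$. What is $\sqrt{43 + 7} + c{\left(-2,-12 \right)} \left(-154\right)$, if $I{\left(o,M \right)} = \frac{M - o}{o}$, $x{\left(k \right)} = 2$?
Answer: $2387 + 5 \sqrt{2} \approx 2394.1$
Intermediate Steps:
$I{\left(o,M \right)} = \frac{M - o}{o}$
$H{\left(n \right)} = 1$ ($H{\left(n \right)} = \left(- \frac{1}{5}\right) \left(-5\right) = 1$)
$L = -28$ ($L = \left(1 + 6\right) \left(-4\right) = 7 \left(-4\right) = -28$)
$c{\left(z,l \right)} = - \frac{31}{2}$ ($c{\left(z,l \right)} = \frac{-3 - 28}{2} = \frac{1}{2} \left(-31\right) = - \frac{31}{2}$)
$\sqrt{43 + 7} + c{\left(-2,-12 \right)} \left(-154\right) = \sqrt{43 + 7} - -2387 = \sqrt{50} + 2387 = 5 \sqrt{2} + 2387 = 2387 + 5 \sqrt{2}$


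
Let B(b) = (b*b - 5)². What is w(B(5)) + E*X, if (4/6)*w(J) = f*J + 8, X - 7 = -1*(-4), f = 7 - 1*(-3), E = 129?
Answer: 7431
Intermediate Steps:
f = 10 (f = 7 + 3 = 10)
B(b) = (-5 + b²)² (B(b) = (b² - 5)² = (-5 + b²)²)
X = 11 (X = 7 - 1*(-4) = 7 + 4 = 11)
w(J) = 12 + 15*J (w(J) = 3*(10*J + 8)/2 = 3*(8 + 10*J)/2 = 12 + 15*J)
w(B(5)) + E*X = (12 + 15*(-5 + 5²)²) + 129*11 = (12 + 15*(-5 + 25)²) + 1419 = (12 + 15*20²) + 1419 = (12 + 15*400) + 1419 = (12 + 6000) + 1419 = 6012 + 1419 = 7431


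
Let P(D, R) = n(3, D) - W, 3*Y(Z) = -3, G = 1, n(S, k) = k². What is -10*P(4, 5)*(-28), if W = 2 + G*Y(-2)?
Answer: 4200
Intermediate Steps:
Y(Z) = -1 (Y(Z) = (⅓)*(-3) = -1)
W = 1 (W = 2 + 1*(-1) = 2 - 1 = 1)
P(D, R) = -1 + D² (P(D, R) = D² - 1*1 = D² - 1 = -1 + D²)
-10*P(4, 5)*(-28) = -10*(-1 + 4²)*(-28) = -10*(-1 + 16)*(-28) = -10*15*(-28) = -150*(-28) = 4200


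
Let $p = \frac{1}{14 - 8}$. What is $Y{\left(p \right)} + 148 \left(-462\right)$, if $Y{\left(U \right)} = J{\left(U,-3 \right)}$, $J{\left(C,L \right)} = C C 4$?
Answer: $- \frac{615383}{9} \approx -68376.0$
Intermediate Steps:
$J{\left(C,L \right)} = 4 C^{2}$ ($J{\left(C,L \right)} = C^{2} \cdot 4 = 4 C^{2}$)
$p = \frac{1}{6} \approx 0.16667$
$Y{\left(U \right)} = 4 U^{2}$
$Y{\left(p \right)} + 148 \left(-462\right) = \frac{4}{36} + 148 \left(-462\right) = 4 \cdot \frac{1}{36} - 68376 = \frac{1}{9} - 68376 = - \frac{615383}{9}$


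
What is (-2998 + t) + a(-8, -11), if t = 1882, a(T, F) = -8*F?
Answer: -1028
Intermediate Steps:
(-2998 + t) + a(-8, -11) = (-2998 + 1882) - 8*(-11) = -1116 + 88 = -1028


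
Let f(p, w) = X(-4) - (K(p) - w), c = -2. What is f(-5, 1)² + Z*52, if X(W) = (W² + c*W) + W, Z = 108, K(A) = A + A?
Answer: 6577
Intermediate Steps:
K(A) = 2*A
X(W) = W² - W (X(W) = (W² - 2*W) + W = W² - W)
f(p, w) = 20 + w - 2*p (f(p, w) = -4*(-1 - 4) - (2*p - w) = -4*(-5) - (-w + 2*p) = 20 + (w - 2*p) = 20 + w - 2*p)
f(-5, 1)² + Z*52 = (20 + 1 - 2*(-5))² + 108*52 = (20 + 1 + 10)² + 5616 = 31² + 5616 = 961 + 5616 = 6577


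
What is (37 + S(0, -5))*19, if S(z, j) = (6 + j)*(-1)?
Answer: 684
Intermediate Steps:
S(z, j) = -6 - j
(37 + S(0, -5))*19 = (37 + (-6 - 1*(-5)))*19 = (37 + (-6 + 5))*19 = (37 - 1)*19 = 36*19 = 684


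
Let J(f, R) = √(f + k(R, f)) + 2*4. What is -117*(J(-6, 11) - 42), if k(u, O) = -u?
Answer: 3978 - 117*I*√17 ≈ 3978.0 - 482.4*I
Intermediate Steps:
J(f, R) = 8 + √(f - R) (J(f, R) = √(f - R) + 2*4 = √(f - R) + 8 = 8 + √(f - R))
-117*(J(-6, 11) - 42) = -117*((8 + √(-6 - 1*11)) - 42) = -117*((8 + √(-6 - 11)) - 42) = -117*((8 + √(-17)) - 42) = -117*((8 + I*√17) - 42) = -117*(-34 + I*√17) = 3978 - 117*I*√17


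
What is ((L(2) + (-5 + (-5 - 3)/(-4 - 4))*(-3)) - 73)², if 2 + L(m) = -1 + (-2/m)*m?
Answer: 4356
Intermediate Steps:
L(m) = -5 (L(m) = -2 + (-1 + (-2/m)*m) = -2 + (-1 - 2) = -2 - 3 = -5)
((L(2) + (-5 + (-5 - 3)/(-4 - 4))*(-3)) - 73)² = ((-5 + (-5 + (-5 - 3)/(-4 - 4))*(-3)) - 73)² = ((-5 + (-5 - 8/(-8))*(-3)) - 73)² = ((-5 + (-5 - 8*(-⅛))*(-3)) - 73)² = ((-5 + (-5 + 1)*(-3)) - 73)² = ((-5 - 4*(-3)) - 73)² = ((-5 + 12) - 73)² = (7 - 73)² = (-66)² = 4356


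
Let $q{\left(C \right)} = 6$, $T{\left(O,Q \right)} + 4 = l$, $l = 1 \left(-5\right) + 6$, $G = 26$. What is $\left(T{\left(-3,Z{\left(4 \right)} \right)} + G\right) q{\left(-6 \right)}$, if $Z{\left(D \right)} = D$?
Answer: $138$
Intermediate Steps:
$l = 1$ ($l = -5 + 6 = 1$)
$T{\left(O,Q \right)} = -3$ ($T{\left(O,Q \right)} = -4 + 1 = -3$)
$\left(T{\left(-3,Z{\left(4 \right)} \right)} + G\right) q{\left(-6 \right)} = \left(-3 + 26\right) 6 = 23 \cdot 6 = 138$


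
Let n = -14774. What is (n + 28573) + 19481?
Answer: 33280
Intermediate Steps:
(n + 28573) + 19481 = (-14774 + 28573) + 19481 = 13799 + 19481 = 33280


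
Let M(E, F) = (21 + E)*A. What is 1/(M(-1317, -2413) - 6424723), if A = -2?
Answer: -1/6422131 ≈ -1.5571e-7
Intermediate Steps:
M(E, F) = -42 - 2*E (M(E, F) = (21 + E)*(-2) = -42 - 2*E)
1/(M(-1317, -2413) - 6424723) = 1/((-42 - 2*(-1317)) - 6424723) = 1/((-42 + 2634) - 6424723) = 1/(2592 - 6424723) = 1/(-6422131) = -1/6422131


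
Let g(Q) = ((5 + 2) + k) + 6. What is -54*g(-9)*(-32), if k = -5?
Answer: 13824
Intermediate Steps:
g(Q) = 8 (g(Q) = ((5 + 2) - 5) + 6 = (7 - 5) + 6 = 2 + 6 = 8)
-54*g(-9)*(-32) = -54*8*(-32) = -432*(-32) = 13824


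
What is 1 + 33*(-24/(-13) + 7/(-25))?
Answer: 17122/325 ≈ 52.683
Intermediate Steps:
1 + 33*(-24/(-13) + 7/(-25)) = 1 + 33*(-24*(-1/13) + 7*(-1/25)) = 1 + 33*(24/13 - 7/25) = 1 + 33*(509/325) = 1 + 16797/325 = 17122/325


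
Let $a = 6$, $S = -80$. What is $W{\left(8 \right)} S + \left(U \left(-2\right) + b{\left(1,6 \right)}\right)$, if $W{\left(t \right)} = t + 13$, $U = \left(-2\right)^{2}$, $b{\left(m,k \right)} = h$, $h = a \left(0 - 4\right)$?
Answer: $-1712$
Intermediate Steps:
$h = -24$ ($h = 6 \left(0 - 4\right) = 6 \left(-4\right) = -24$)
$b{\left(m,k \right)} = -24$
$U = 4$
$W{\left(t \right)} = 13 + t$
$W{\left(8 \right)} S + \left(U \left(-2\right) + b{\left(1,6 \right)}\right) = \left(13 + 8\right) \left(-80\right) + \left(4 \left(-2\right) - 24\right) = 21 \left(-80\right) - 32 = -1680 - 32 = -1712$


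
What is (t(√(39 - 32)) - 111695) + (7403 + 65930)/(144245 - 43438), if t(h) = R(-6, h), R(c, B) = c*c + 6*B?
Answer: -11255935480/100807 + 6*√7 ≈ -1.1164e+5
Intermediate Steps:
R(c, B) = c² + 6*B
t(h) = 36 + 6*h (t(h) = (-6)² + 6*h = 36 + 6*h)
(t(√(39 - 32)) - 111695) + (7403 + 65930)/(144245 - 43438) = ((36 + 6*√(39 - 32)) - 111695) + (7403 + 65930)/(144245 - 43438) = ((36 + 6*√7) - 111695) + 73333/100807 = (-111659 + 6*√7) + 73333*(1/100807) = (-111659 + 6*√7) + 73333/100807 = -11255935480/100807 + 6*√7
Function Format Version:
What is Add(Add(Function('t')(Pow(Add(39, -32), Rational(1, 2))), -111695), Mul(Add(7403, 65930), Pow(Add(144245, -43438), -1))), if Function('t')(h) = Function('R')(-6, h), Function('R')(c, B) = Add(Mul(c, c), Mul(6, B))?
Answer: Add(Rational(-11255935480, 100807), Mul(6, Pow(7, Rational(1, 2)))) ≈ -1.1164e+5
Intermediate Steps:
Function('R')(c, B) = Add(Pow(c, 2), Mul(6, B))
Function('t')(h) = Add(36, Mul(6, h)) (Function('t')(h) = Add(Pow(-6, 2), Mul(6, h)) = Add(36, Mul(6, h)))
Add(Add(Function('t')(Pow(Add(39, -32), Rational(1, 2))), -111695), Mul(Add(7403, 65930), Pow(Add(144245, -43438), -1))) = Add(Add(Add(36, Mul(6, Pow(Add(39, -32), Rational(1, 2)))), -111695), Mul(Add(7403, 65930), Pow(Add(144245, -43438), -1))) = Add(Add(Add(36, Mul(6, Pow(7, Rational(1, 2)))), -111695), Mul(73333, Pow(100807, -1))) = Add(Add(-111659, Mul(6, Pow(7, Rational(1, 2)))), Mul(73333, Rational(1, 100807))) = Add(Add(-111659, Mul(6, Pow(7, Rational(1, 2)))), Rational(73333, 100807)) = Add(Rational(-11255935480, 100807), Mul(6, Pow(7, Rational(1, 2))))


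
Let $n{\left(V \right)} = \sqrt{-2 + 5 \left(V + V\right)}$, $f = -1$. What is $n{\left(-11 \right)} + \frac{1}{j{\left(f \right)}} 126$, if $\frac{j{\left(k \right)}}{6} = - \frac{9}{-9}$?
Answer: $21 + 4 i \sqrt{7} \approx 21.0 + 10.583 i$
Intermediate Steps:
$j{\left(k \right)} = 6$ ($j{\left(k \right)} = 6 \left(- \frac{9}{-9}\right) = 6 \left(\left(-9\right) \left(- \frac{1}{9}\right)\right) = 6 \cdot 1 = 6$)
$n{\left(V \right)} = \sqrt{-2 + 10 V}$ ($n{\left(V \right)} = \sqrt{-2 + 5 \cdot 2 V} = \sqrt{-2 + 10 V}$)
$n{\left(-11 \right)} + \frac{1}{j{\left(f \right)}} 126 = \sqrt{-2 + 10 \left(-11\right)} + \frac{1}{6} \cdot 126 = \sqrt{-2 - 110} + \frac{1}{6} \cdot 126 = \sqrt{-112} + 21 = 4 i \sqrt{7} + 21 = 21 + 4 i \sqrt{7}$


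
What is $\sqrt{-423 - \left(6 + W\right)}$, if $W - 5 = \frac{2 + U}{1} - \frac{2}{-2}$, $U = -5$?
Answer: $12 i \sqrt{3} \approx 20.785 i$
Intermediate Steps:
$W = 3$ ($W = 5 + \left(\frac{2 - 5}{1} - \frac{2}{-2}\right) = 5 - 2 = 3$)
$\sqrt{-423 - \left(6 + W\right)} = \sqrt{-423 - \left(6 + 3\right)} = \sqrt{-423 - 9} = \sqrt{-432} = 12 i \sqrt{3}$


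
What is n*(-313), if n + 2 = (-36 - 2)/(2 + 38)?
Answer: 18467/20 ≈ 923.35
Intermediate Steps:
n = -59/20 (n = -2 + (-36 - 2)/(2 + 38) = -2 - 38/40 = -2 - 38*1/40 = -2 - 19/20 = -59/20 ≈ -2.9500)
n*(-313) = -59/20*(-313) = 18467/20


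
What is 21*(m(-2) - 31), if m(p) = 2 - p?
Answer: -567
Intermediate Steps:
21*(m(-2) - 31) = 21*((2 - 1*(-2)) - 31) = 21*((2 + 2) - 31) = 21*(4 - 31) = 21*(-27) = -567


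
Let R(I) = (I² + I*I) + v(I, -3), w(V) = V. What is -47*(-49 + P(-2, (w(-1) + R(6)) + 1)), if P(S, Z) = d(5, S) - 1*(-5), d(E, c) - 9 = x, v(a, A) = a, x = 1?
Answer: 1598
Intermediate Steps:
d(E, c) = 10 (d(E, c) = 9 + 1 = 10)
R(I) = I + 2*I² (R(I) = (I² + I*I) + I = (I² + I²) + I = 2*I² + I = I + 2*I²)
P(S, Z) = 15 (P(S, Z) = 10 - 1*(-5) = 10 + 5 = 15)
-47*(-49 + P(-2, (w(-1) + R(6)) + 1)) = -47*(-49 + 15) = -47*(-34) = 1598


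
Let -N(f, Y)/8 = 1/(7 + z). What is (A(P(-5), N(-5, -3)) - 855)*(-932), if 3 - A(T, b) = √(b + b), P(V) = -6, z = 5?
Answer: 794064 + 1864*I*√3/3 ≈ 7.9406e+5 + 1076.2*I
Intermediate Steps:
N(f, Y) = -⅔ (N(f, Y) = -8/(7 + 5) = -8/12 = -8*1/12 = -⅔)
A(T, b) = 3 - √2*√b (A(T, b) = 3 - √(b + b) = 3 - √(2*b) = 3 - √2*√b)
(A(P(-5), N(-5, -3)) - 855)*(-932) = ((3 - √2*√(-⅔)) - 855)*(-932) = ((3 - √2*I*√6/3) - 855)*(-932) = ((3 - 2*I*√3/3) - 855)*(-932) = (-852 - 2*I*√3/3)*(-932) = 794064 + 1864*I*√3/3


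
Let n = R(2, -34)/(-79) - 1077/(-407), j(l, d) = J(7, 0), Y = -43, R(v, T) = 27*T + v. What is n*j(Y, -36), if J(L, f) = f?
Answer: 0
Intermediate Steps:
R(v, T) = v + 27*T
j(l, d) = 0
n = 457895/32153 (n = (2 + 27*(-34))/(-79) - 1077/(-407) = (2 - 918)*(-1/79) - 1077*(-1/407) = -916*(-1/79) + 1077/407 = 916/79 + 1077/407 = 457895/32153 ≈ 14.241)
n*j(Y, -36) = (457895/32153)*0 = 0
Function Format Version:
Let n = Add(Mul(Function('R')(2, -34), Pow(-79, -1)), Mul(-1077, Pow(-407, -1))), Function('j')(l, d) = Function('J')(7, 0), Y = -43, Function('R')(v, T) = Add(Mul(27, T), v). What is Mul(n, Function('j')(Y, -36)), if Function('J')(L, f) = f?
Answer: 0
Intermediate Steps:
Function('R')(v, T) = Add(v, Mul(27, T))
Function('j')(l, d) = 0
n = Rational(457895, 32153) (n = Add(Mul(Add(2, Mul(27, -34)), Pow(-79, -1)), Mul(-1077, Pow(-407, -1))) = Add(Mul(Add(2, -918), Rational(-1, 79)), Mul(-1077, Rational(-1, 407))) = Add(Mul(-916, Rational(-1, 79)), Rational(1077, 407)) = Add(Rational(916, 79), Rational(1077, 407)) = Rational(457895, 32153) ≈ 14.241)
Mul(n, Function('j')(Y, -36)) = Mul(Rational(457895, 32153), 0) = 0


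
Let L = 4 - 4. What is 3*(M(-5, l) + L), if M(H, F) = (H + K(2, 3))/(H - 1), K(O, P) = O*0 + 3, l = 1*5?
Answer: 1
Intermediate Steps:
l = 5
K(O, P) = 3 (K(O, P) = 0 + 3 = 3)
M(H, F) = (3 + H)/(-1 + H) (M(H, F) = (H + 3)/(H - 1) = (3 + H)/(-1 + H))
L = 0
3*(M(-5, l) + L) = 3*((3 - 5)/(-1 - 5) + 0) = 3*(-2/(-6) + 0) = 3*(-⅙*(-2) + 0) = 3*(⅓ + 0) = 3*(⅓) = 1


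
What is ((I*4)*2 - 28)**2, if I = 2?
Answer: 144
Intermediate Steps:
((I*4)*2 - 28)**2 = ((2*4)*2 - 28)**2 = (8*2 - 28)**2 = (16 - 28)**2 = (-12)**2 = 144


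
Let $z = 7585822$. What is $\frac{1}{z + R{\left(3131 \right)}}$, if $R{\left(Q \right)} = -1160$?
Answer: $\frac{1}{7584662} \approx 1.3185 \cdot 10^{-7}$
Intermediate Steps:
$\frac{1}{z + R{\left(3131 \right)}} = \frac{1}{7585822 - 1160} = \frac{1}{7584662}$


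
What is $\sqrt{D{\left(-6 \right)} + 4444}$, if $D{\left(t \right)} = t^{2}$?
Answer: $8 \sqrt{70} \approx 66.933$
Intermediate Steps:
$\sqrt{D{\left(-6 \right)} + 4444} = \sqrt{\left(-6\right)^{2} + 4444} = \sqrt{36 + 4444} = \sqrt{4480} = 8 \sqrt{70}$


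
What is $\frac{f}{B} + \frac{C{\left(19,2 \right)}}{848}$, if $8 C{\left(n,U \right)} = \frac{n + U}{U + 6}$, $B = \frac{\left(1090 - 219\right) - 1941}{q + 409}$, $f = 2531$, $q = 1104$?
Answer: $- \frac{103914668573}{29035520} \approx -3578.9$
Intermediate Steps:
$B = - \frac{1070}{1513}$ ($B = \frac{\left(1090 - 219\right) - 1941}{1104 + 409} = \frac{871 - 1941}{1513} = \left(-1070\right) \frac{1}{1513} = - \frac{1070}{1513} \approx -0.7072$)
$C{\left(n,U \right)} = \frac{U + n}{8 \left(6 + U\right)}$ ($C{\left(n,U \right)} = \frac{\left(n + U\right) \frac{1}{U + 6}}{8} = \frac{\left(U + n\right) \frac{1}{6 + U}}{8} = \frac{\frac{1}{6 + U} \left(U + n\right)}{8} = \frac{U + n}{8 \left(6 + U\right)}$)
$\frac{f}{B} + \frac{C{\left(19,2 \right)}}{848} = \frac{2531}{- \frac{1070}{1513}} + \frac{\frac{1}{8} \frac{1}{6 + 2} \left(2 + 19\right)}{848} = 2531 \left(- \frac{1513}{1070}\right) + \frac{1}{8} \cdot \frac{1}{8} \cdot 21 \cdot \frac{1}{848} = - \frac{3829403}{1070} + \frac{1}{8} \cdot \frac{1}{8} \cdot 21 \cdot \frac{1}{848} = - \frac{3829403}{1070} + \frac{21}{64} \cdot \frac{1}{848} = - \frac{3829403}{1070} + \frac{21}{54272} = - \frac{103914668573}{29035520}$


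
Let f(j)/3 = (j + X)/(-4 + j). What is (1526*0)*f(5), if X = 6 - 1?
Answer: 0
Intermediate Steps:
X = 5
f(j) = 3*(5 + j)/(-4 + j) (f(j) = 3*((j + 5)/(-4 + j)) = 3*((5 + j)/(-4 + j)) = 3*(5 + j)/(-4 + j))
(1526*0)*f(5) = (1526*0)*(3*(5 + 5)/(-4 + 5)) = 0*(3*10/1) = 0*(3*1*10) = 0*30 = 0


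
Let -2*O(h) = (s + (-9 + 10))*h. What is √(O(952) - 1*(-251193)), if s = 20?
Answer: √241197 ≈ 491.12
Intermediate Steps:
O(h) = -21*h/2 (O(h) = -(20 + (-9 + 10))*h/2 = -(20 + 1)*h/2 = -21*h/2)
√(O(952) - 1*(-251193)) = √(-21/2*952 - 1*(-251193)) = √(-9996 + 251193) = √241197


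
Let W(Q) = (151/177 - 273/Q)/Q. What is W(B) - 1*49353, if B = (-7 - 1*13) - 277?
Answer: -85616459633/1734777 ≈ -49353.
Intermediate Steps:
B = -297 (B = (-7 - 13) - 277 = -20 - 277 = -297)
W(Q) = (151/177 - 273/Q)/Q (W(Q) = (151*(1/177) - 273/Q)/Q = (151/177 - 273/Q)/Q)
W(B) - 1*49353 = (1/177)*(-48321 + 151*(-297))/(-297)² - 1*49353 = (1/177)*(1/88209)*(-48321 - 44847) - 49353 = (1/177)*(1/88209)*(-93168) - 49353 = -10352/1734777 - 49353 = -85616459633/1734777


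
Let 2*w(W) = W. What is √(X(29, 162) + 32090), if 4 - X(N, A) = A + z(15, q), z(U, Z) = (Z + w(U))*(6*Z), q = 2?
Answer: √31818 ≈ 178.38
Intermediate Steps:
w(W) = W/2
z(U, Z) = 6*Z*(Z + U/2) (z(U, Z) = (Z + U/2)*(6*Z) = 6*Z*(Z + U/2))
X(N, A) = -110 - A (X(N, A) = 4 - (A + 3*2*(15 + 2*2)) = 4 - (A + 3*2*(15 + 4)) = 4 - (A + 3*2*19) = 4 - (A + 114) = 4 - (114 + A) = 4 + (-114 - A) = -110 - A)
√(X(29, 162) + 32090) = √((-110 - 1*162) + 32090) = √((-110 - 162) + 32090) = √(-272 + 32090) = √31818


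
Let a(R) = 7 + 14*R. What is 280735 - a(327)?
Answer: 276150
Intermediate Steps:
280735 - a(327) = 280735 - (7 + 14*327) = 280735 - (7 + 4578) = 280735 - 1*4585 = 280735 - 4585 = 276150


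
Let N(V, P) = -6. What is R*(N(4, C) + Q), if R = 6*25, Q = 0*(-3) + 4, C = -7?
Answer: -300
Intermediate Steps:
Q = 4 (Q = 0 + 4 = 4)
R = 150
R*(N(4, C) + Q) = 150*(-6 + 4) = 150*(-2) = -300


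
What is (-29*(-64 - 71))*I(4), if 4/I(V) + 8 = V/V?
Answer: -15660/7 ≈ -2237.1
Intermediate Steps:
I(V) = -4/7 (I(V) = 4/(-8 + V/V) = 4/(-8 + 1) = 4/(-7) = 4*(-1/7) = -4/7)
(-29*(-64 - 71))*I(4) = -29*(-64 - 71)*(-4/7) = -29*(-135)*(-4/7) = 3915*(-4/7) = -15660/7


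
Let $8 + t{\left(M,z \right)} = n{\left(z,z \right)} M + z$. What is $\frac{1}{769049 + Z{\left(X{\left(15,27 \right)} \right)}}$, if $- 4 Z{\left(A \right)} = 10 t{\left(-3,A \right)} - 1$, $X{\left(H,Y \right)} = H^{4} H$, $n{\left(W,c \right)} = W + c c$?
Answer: $\frac{4}{17299529982527} \approx 2.3122 \cdot 10^{-13}$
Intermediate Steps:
$n{\left(W,c \right)} = W + c^{2}$
$X{\left(H,Y \right)} = H^{5}$
$t{\left(M,z \right)} = -8 + z + M \left(z + z^{2}\right)$ ($t{\left(M,z \right)} = -8 + \left(\left(z + z^{2}\right) M + z\right) = -8 + \left(M \left(z + z^{2}\right) + z\right) = -8 + \left(z + M \left(z + z^{2}\right)\right) = -8 + z + M \left(z + z^{2}\right)$)
$Z{\left(A \right)} = \frac{81}{4} - \frac{5 A}{2} + \frac{15 A \left(1 + A\right)}{2}$ ($Z{\left(A \right)} = - \frac{10 \left(-8 + A - 3 A \left(1 + A\right)\right) - 1}{4} = - \frac{\left(-80 + 10 A - 30 A \left(1 + A\right)\right) - 1}{4} = - \frac{-81 + 10 A - 30 A \left(1 + A\right)}{4} = \frac{81}{4} - \frac{5 A}{2} + \frac{15 A \left(1 + A\right)}{2}$)
$\frac{1}{769049 + Z{\left(X{\left(15,27 \right)} \right)}} = \frac{1}{769049 + \left(\frac{81}{4} + 5 \cdot 15^{5} + \frac{15 \left(15^{5}\right)^{2}}{2}\right)} = \frac{1}{769049 + \left(\frac{81}{4} + 5 \cdot 759375 + \frac{15 \cdot 759375^{2}}{2}\right)} = \frac{1}{769049 + \left(\frac{81}{4} + 3796875 + \frac{15}{2} \cdot 576650390625\right)} = \frac{1}{769049 + \left(\frac{81}{4} + 3796875 + \frac{8649755859375}{2}\right)} = \frac{1}{769049 + \frac{17299526906331}{4}} = \frac{1}{\frac{17299529982527}{4}} = \frac{4}{17299529982527}$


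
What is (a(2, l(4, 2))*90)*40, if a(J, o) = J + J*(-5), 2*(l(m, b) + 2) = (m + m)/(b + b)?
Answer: -28800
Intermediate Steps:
l(m, b) = -2 + m/(2*b) (l(m, b) = -2 + ((m + m)/(b + b))/2 = -2 + ((2*m)/((2*b)))/2 = -2 + ((2*m)*(1/(2*b)))/2 = -2 + (m/b)/2 = -2 + m/(2*b))
a(J, o) = -4*J (a(J, o) = J - 5*J = -4*J)
(a(2, l(4, 2))*90)*40 = (-4*2*90)*40 = -8*90*40 = -720*40 = -28800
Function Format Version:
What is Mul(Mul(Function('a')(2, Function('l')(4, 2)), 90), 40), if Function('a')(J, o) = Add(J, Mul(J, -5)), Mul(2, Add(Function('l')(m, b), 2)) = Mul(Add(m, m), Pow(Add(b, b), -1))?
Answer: -28800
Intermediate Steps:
Function('l')(m, b) = Add(-2, Mul(Rational(1, 2), m, Pow(b, -1))) (Function('l')(m, b) = Add(-2, Mul(Rational(1, 2), Mul(Add(m, m), Pow(Add(b, b), -1)))) = Add(-2, Mul(Rational(1, 2), Mul(Mul(2, m), Pow(Mul(2, b), -1)))) = Add(-2, Mul(Rational(1, 2), Mul(Mul(2, m), Mul(Rational(1, 2), Pow(b, -1))))) = Add(-2, Mul(Rational(1, 2), Mul(m, Pow(b, -1)))) = Add(-2, Mul(Rational(1, 2), m, Pow(b, -1))))
Function('a')(J, o) = Mul(-4, J) (Function('a')(J, o) = Add(J, Mul(-5, J)) = Mul(-4, J))
Mul(Mul(Function('a')(2, Function('l')(4, 2)), 90), 40) = Mul(Mul(Mul(-4, 2), 90), 40) = Mul(Mul(-8, 90), 40) = Mul(-720, 40) = -28800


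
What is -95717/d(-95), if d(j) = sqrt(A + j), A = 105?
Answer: -95717*sqrt(10)/10 ≈ -30268.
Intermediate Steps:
d(j) = sqrt(105 + j)
-95717/d(-95) = -95717/sqrt(105 - 95) = -95717*sqrt(10)/10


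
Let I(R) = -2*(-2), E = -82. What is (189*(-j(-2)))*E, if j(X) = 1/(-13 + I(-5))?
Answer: -1722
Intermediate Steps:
I(R) = 4
j(X) = -⅑ (j(X) = 1/(-13 + 4) = 1/(-9) = -⅑)
(189*(-j(-2)))*E = (189*(-1*(-⅑)))*(-82) = (189*(⅑))*(-82) = 21*(-82) = -1722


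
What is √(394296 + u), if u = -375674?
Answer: √18622 ≈ 136.46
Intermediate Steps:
√(394296 + u) = √(394296 - 375674) = √18622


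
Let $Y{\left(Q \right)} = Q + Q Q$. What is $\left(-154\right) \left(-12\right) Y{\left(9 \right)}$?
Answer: $166320$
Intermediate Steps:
$Y{\left(Q \right)} = Q + Q^{2}$
$\left(-154\right) \left(-12\right) Y{\left(9 \right)} = \left(-154\right) \left(-12\right) 9 \left(1 + 9\right) = 1848 \cdot 9 \cdot 10 = 1848 \cdot 90 = 166320$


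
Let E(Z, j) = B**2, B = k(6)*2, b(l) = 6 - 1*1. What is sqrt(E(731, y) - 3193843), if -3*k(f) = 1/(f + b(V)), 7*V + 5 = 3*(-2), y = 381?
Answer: I*sqrt(3478095023)/33 ≈ 1787.1*I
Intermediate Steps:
V = -11/7 (V = -5/7 + (3*(-2))/7 = -5/7 + (1/7)*(-6) = -5/7 - 6/7 = -11/7 ≈ -1.5714)
b(l) = 5 (b(l) = 6 - 1 = 5)
k(f) = -1/(3*(5 + f)) (k(f) = -1/(3*(f + 5)) = -1/(3*(5 + f)))
B = -2/33 (B = -1/(15 + 3*6)*2 = -1/(15 + 18)*2 = -1/33*2 = -2/33 ≈ -0.060606)
E(Z, j) = 4/1089 (E(Z, j) = (-2/33)**2 = 4/1089)
sqrt(E(731, y) - 3193843) = sqrt(4/1089 - 3193843) = sqrt(-3478095023/1089) = I*sqrt(3478095023)/33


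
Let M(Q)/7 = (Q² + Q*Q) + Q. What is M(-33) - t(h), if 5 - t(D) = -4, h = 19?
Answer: 15006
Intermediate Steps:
M(Q) = 7*Q + 14*Q² (M(Q) = 7*((Q² + Q*Q) + Q) = 7*((Q² + Q²) + Q) = 7*(2*Q² + Q) = 7*(Q + 2*Q²) = 7*Q + 14*Q²)
t(D) = 9 (t(D) = 5 - 1*(-4) = 5 + 4 = 9)
M(-33) - t(h) = 7*(-33)*(1 + 2*(-33)) - 1*9 = 7*(-33)*(1 - 66) - 9 = 7*(-33)*(-65) - 9 = 15015 - 9 = 15006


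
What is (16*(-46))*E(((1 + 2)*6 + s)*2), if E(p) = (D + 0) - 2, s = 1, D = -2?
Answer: 2944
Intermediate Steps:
E(p) = -4 (E(p) = (-2 + 0) - 2 = -2 - 2 = -4)
(16*(-46))*E(((1 + 2)*6 + s)*2) = (16*(-46))*(-4) = -736*(-4) = 2944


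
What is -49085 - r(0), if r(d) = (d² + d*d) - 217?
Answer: -48868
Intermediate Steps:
r(d) = -217 + 2*d² (r(d) = (d² + d²) - 217 = 2*d² - 217 = -217 + 2*d²)
-49085 - r(0) = -49085 - (-217 + 2*0²) = -49085 - (-217 + 2*0) = -49085 - (-217 + 0) = -49085 - 1*(-217) = -49085 + 217 = -48868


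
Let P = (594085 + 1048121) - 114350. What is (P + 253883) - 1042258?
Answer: 739481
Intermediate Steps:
P = 1527856 (P = 1642206 - 114350 = 1527856)
(P + 253883) - 1042258 = (1527856 + 253883) - 1042258 = 1781739 - 1042258 = 739481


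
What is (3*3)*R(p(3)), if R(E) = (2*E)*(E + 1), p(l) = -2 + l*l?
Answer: 1008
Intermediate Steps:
p(l) = -2 + l**2
R(E) = 2*E*(1 + E) (R(E) = (2*E)*(1 + E) = 2*E*(1 + E))
(3*3)*R(p(3)) = (3*3)*(2*(-2 + 3**2)*(1 + (-2 + 3**2))) = 9*(2*(-2 + 9)*(1 + (-2 + 9))) = 9*(2*7*(1 + 7)) = 9*(2*7*8) = 9*112 = 1008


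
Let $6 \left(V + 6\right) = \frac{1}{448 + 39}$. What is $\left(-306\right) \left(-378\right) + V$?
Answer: $\frac{337964365}{2922} \approx 1.1566 \cdot 10^{5}$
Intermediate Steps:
$V = - \frac{17531}{2922}$ ($V = -6 + \frac{1}{6 \left(448 + 39\right)} = -6 + \frac{1}{6 \cdot 487} = -6 + \frac{1}{6} \cdot \frac{1}{487} = -6 + \frac{1}{2922} = - \frac{17531}{2922} \approx -5.9997$)
$\left(-306\right) \left(-378\right) + V = \left(-306\right) \left(-378\right) - \frac{17531}{2922} = 115668 - \frac{17531}{2922} = \frac{337964365}{2922}$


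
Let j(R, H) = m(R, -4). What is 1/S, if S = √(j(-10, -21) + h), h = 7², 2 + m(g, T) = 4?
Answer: √51/51 ≈ 0.14003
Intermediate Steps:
m(g, T) = 2 (m(g, T) = -2 + 4 = 2)
j(R, H) = 2
h = 49
S = √51 (S = √(2 + 49) = √51 ≈ 7.1414)
1/S = 1/(√51) = √51/51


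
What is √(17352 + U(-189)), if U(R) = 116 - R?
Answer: √17657 ≈ 132.88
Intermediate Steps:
√(17352 + U(-189)) = √(17352 + (116 - 1*(-189))) = √(17352 + (116 + 189)) = √(17352 + 305) = √17657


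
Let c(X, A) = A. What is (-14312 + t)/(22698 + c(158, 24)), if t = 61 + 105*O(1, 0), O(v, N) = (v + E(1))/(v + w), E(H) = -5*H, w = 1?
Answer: -14461/22722 ≈ -0.63643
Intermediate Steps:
O(v, N) = (-5 + v)/(1 + v) (O(v, N) = (v - 5*1)/(v + 1) = (v - 5)/(1 + v) = (-5 + v)/(1 + v))
t = -149 (t = 61 + 105*((-5 + 1)/(1 + 1)) = 61 + 105*(-4/2) = 61 + 105*((½)*(-4)) = 61 + 105*(-2) = 61 - 210 = -149)
(-14312 + t)/(22698 + c(158, 24)) = (-14312 - 149)/(22698 + 24) = -14461/22722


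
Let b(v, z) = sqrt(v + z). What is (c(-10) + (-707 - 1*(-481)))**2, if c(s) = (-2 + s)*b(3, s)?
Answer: 50068 + 5424*I*sqrt(7) ≈ 50068.0 + 14351.0*I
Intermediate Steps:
c(s) = sqrt(3 + s)*(-2 + s) (c(s) = (-2 + s)*sqrt(3 + s) = sqrt(3 + s)*(-2 + s))
(c(-10) + (-707 - 1*(-481)))**2 = (sqrt(3 - 10)*(-2 - 10) + (-707 - 1*(-481)))**2 = (sqrt(-7)*(-12) + (-707 + 481))**2 = ((I*sqrt(7))*(-12) - 226)**2 = (-12*I*sqrt(7) - 226)**2 = (-226 - 12*I*sqrt(7))**2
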